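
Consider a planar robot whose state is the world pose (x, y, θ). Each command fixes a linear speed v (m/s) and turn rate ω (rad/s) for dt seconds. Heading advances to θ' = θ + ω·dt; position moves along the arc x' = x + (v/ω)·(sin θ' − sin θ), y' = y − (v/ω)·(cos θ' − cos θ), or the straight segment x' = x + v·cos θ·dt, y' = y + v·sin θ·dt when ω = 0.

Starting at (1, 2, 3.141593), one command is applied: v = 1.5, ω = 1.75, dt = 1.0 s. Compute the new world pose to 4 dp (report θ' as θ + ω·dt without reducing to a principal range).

θ' = 3.1416 + 1.75·1.0 = 4.8916
R = v/ω = 1.5/1.75 = 0.8571
x' = 1 + 0.8571·(sin 4.8916 − sin 3.1416) = 0.1566
y' = 2 − 0.8571·(cos 4.8916 − cos 3.1416) = 0.9901

(0.1566, 0.9901, 4.8916)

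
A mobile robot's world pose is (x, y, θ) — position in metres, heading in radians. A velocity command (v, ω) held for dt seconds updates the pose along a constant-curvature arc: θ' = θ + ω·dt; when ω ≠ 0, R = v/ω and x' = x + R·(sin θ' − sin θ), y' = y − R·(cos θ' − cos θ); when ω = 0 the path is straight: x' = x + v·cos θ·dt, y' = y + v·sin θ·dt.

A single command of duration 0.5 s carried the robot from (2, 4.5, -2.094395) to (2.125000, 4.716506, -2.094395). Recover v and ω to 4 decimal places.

Δθ = -2.094395 − -2.094395 = 0.000000
ω = Δθ/dt = 0.000000/0.5 = 0.0000
ω = 0 → v = (Δx·cos θ + Δy·sin θ)/dt = -0.5000

v = -0.5000, ω = 0.0000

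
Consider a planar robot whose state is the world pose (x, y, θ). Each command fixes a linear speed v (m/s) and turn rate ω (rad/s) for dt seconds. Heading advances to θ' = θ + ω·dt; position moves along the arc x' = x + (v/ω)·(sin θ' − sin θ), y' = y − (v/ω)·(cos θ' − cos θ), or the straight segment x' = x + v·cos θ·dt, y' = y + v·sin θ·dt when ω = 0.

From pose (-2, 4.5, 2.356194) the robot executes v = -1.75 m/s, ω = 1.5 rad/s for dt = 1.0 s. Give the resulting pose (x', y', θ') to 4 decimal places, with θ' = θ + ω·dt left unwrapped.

(-0.4105, 4.4437, 3.8562)

θ' = 2.3562 + 1.5·1.0 = 3.8562
R = v/ω = -1.75/1.5 = -1.1667
x' = -2 + -1.1667·(sin 3.8562 − sin 2.3562) = -0.4105
y' = 4.5 − -1.1667·(cos 3.8562 − cos 2.3562) = 4.4437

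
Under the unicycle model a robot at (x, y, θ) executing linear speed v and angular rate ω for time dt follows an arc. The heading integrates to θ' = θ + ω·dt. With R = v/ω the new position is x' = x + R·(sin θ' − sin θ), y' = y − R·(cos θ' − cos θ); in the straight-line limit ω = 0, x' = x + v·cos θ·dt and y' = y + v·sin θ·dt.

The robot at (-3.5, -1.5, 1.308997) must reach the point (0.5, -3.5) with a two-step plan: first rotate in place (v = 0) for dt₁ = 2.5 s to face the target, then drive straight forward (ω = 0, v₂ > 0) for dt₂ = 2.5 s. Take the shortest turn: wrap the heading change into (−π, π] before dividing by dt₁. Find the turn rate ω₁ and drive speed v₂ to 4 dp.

heading to target = atan2(-3.5−-1.5, 0.5−-3.5) = -0.4636
Δθ = wrap(-0.4636 − 1.3090) = -1.7726; ω₁ = Δθ/dt₁ = -0.7091
distance = √((0.5−-3.5)² + (-3.5−-1.5)²) = 4.4721; v₂ = distance/dt₂ = 1.7889

ω₁ = -0.7091, v₂ = 1.7889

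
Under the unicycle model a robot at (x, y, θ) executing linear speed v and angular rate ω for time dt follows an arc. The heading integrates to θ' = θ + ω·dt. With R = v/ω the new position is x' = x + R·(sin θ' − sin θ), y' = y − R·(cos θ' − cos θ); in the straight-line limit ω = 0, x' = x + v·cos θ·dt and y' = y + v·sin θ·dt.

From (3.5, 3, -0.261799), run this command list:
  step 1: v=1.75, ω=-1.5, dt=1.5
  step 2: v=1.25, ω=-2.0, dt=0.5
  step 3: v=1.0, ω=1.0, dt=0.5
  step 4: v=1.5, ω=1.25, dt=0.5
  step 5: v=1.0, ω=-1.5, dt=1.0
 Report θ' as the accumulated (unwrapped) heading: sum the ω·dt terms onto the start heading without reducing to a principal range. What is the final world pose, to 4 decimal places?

step 1: θ'=-2.5118 (R=-1.1667) → pose (3.8852, 0.9302, -2.5118)
step 2: θ'=-3.5118 (R=-0.6250) → pose (3.2909, 0.8527, -3.5118)
step 3: θ'=-3.0118 (R=1.0000) → pose (2.7997, 0.9120, -3.0118)
step 4: θ'=-2.3868 (R=1.2000) → pose (2.1329, 0.5962, -2.3868)
step 5: θ'=-3.8868 (R=-0.6667) → pose (1.2240, 0.5918, -3.8868)

(1.2240, 0.5918, -3.8868)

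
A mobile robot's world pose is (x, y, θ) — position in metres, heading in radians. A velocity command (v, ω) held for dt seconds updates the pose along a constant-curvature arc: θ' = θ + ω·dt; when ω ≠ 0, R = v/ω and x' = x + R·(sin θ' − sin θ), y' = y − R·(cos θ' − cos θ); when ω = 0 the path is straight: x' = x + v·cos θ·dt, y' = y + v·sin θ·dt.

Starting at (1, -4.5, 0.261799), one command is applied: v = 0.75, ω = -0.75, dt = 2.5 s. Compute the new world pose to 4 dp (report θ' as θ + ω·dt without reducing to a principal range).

(2.2579, -5.5083, -1.6132)

θ' = 0.2618 + -0.75·2.5 = -1.6132
R = v/ω = 0.75/-0.75 = -1.0000
x' = 1 + -1.0000·(sin -1.6132 − sin 0.2618) = 2.2579
y' = -4.5 − -1.0000·(cos -1.6132 − cos 0.2618) = -5.5083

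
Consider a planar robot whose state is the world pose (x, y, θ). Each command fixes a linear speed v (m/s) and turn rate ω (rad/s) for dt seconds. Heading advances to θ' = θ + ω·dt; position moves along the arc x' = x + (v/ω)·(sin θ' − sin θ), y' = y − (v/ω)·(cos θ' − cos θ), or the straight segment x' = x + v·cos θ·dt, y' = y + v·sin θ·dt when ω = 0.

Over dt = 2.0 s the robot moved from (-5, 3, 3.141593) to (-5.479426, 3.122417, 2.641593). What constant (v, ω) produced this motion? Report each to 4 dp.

Δθ = 2.641593 − 3.141593 = -0.500000
ω = Δθ/dt = -0.500000/2.0 = -0.2500
R = Δx/(sin θ' − sin θ) = -1.0000
v = R·ω = -1.0000·-0.2500 = 0.2500

v = 0.2500, ω = -0.2500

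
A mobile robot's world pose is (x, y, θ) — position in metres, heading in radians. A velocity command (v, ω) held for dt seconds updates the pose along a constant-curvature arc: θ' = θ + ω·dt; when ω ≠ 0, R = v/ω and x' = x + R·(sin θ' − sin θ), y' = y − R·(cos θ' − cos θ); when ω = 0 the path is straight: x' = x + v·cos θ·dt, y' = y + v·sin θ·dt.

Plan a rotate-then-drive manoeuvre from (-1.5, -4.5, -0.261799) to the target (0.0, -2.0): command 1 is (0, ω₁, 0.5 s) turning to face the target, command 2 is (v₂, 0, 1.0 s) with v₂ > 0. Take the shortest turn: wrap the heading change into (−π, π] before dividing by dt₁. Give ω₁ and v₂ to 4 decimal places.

heading to target = atan2(-2−-4.5, 0−-1.5) = 1.0304
Δθ = wrap(1.0304 − -0.2618) = 1.2922; ω₁ = Δθ/dt₁ = 2.5844
distance = √((0−-1.5)² + (-2−-4.5)²) = 2.9155; v₂ = distance/dt₂ = 2.9155

ω₁ = 2.5844, v₂ = 2.9155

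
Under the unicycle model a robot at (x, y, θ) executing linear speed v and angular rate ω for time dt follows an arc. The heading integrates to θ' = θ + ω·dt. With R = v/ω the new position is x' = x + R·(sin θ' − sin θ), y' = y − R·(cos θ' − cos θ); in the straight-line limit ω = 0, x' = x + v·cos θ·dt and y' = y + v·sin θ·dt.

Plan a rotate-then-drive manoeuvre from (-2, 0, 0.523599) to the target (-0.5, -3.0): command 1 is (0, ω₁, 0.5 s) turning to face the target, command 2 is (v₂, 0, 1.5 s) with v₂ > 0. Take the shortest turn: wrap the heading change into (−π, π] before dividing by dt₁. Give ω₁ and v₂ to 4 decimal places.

ω₁ = -3.2615, v₂ = 2.2361

heading to target = atan2(-3−0, -0.5−-2) = -1.1071
Δθ = wrap(-1.1071 − 0.5236) = -1.6307; ω₁ = Δθ/dt₁ = -3.2615
distance = √((-0.5−-2)² + (-3−0)²) = 3.3541; v₂ = distance/dt₂ = 2.2361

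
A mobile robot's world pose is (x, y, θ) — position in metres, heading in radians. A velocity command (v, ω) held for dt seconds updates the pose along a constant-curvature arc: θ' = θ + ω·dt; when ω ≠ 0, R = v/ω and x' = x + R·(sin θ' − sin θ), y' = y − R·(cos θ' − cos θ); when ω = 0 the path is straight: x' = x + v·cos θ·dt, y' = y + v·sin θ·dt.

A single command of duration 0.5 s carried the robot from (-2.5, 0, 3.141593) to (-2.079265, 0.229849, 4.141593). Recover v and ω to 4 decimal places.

v = -1.0000, ω = 2.0000

Δθ = 4.141593 − 3.141593 = 1.000000
ω = Δθ/dt = 1.000000/0.5 = 2.0000
R = Δx/(sin θ' − sin θ) = -0.5000
v = R·ω = -0.5000·2.0000 = -1.0000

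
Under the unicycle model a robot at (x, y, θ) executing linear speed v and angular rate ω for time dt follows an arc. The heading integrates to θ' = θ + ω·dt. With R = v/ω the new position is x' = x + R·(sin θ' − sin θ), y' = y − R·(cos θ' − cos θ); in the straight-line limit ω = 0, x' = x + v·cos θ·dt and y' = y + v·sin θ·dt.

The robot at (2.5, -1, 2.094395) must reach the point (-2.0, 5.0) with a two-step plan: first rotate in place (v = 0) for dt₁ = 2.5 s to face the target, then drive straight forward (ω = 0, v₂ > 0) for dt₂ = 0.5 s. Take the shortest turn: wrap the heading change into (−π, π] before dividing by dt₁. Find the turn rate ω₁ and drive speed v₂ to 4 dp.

ω₁ = 0.0480, v₂ = 15.0000

heading to target = atan2(5−-1, -2−2.5) = 2.2143
Δθ = wrap(2.2143 − 2.0944) = 0.1199; ω₁ = Δθ/dt₁ = 0.0480
distance = √((-2−2.5)² + (5−-1)²) = 7.5000; v₂ = distance/dt₂ = 15.0000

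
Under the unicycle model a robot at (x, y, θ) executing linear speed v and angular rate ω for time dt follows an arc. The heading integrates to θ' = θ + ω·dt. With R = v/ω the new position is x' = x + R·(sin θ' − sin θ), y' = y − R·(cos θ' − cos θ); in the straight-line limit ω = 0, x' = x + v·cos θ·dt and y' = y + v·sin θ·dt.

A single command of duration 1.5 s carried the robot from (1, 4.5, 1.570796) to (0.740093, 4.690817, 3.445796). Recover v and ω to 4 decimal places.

v = 0.2500, ω = 1.2500

Δθ = 3.445796 − 1.570796 = 1.875000
ω = Δθ/dt = 1.875000/1.5 = 1.2500
R = Δx/(sin θ' − sin θ) = 0.2000
v = R·ω = 0.2000·1.2500 = 0.2500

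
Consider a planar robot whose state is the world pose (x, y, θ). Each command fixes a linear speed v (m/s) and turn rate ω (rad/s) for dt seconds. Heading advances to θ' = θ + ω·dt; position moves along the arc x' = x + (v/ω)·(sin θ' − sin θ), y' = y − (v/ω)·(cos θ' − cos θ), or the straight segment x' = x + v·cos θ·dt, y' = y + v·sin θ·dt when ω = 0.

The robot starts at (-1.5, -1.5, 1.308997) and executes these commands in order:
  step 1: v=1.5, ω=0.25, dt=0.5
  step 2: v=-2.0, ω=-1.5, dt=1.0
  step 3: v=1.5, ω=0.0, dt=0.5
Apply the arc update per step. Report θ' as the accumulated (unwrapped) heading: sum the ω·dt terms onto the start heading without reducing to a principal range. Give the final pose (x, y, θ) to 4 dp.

(-2.0121, -1.9634, -0.0660)

step 1: θ'=1.4340 (R=6.0000) → pose (-1.3516, -0.7653, 1.4340)
step 2: θ'=-0.0660 (R=1.3333) → pose (-2.7604, -1.9139, -0.0660)
step 3: θ'=-0.0660 (straight) → pose (-2.0121, -1.9634, -0.0660)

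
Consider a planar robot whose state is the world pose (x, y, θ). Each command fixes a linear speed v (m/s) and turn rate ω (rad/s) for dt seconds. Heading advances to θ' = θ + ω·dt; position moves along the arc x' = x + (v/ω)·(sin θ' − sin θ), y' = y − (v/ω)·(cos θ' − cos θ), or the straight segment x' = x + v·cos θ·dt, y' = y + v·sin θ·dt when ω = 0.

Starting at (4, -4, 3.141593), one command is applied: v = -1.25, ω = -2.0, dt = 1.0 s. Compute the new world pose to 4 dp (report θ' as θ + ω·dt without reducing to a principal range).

(4.5683, -4.8851, 1.1416)

θ' = 3.1416 + -2.0·1.0 = 1.1416
R = v/ω = -1.25/-2.0 = 0.6250
x' = 4 + 0.6250·(sin 1.1416 − sin 3.1416) = 4.5683
y' = -4 − 0.6250·(cos 1.1416 − cos 3.1416) = -4.8851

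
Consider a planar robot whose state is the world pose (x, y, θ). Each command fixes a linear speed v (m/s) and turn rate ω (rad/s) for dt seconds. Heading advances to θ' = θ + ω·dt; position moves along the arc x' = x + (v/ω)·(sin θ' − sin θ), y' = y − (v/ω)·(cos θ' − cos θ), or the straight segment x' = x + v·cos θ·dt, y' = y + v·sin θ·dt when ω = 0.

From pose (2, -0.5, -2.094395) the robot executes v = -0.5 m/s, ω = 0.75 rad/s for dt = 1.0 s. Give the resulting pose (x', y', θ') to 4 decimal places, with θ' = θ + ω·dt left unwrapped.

(2.0723, -0.0170, -1.3444)

θ' = -2.0944 + 0.75·1.0 = -1.3444
R = v/ω = -0.5/0.75 = -0.6667
x' = 2 + -0.6667·(sin -1.3444 − sin -2.0944) = 2.0723
y' = -0.5 − -0.6667·(cos -1.3444 − cos -2.0944) = -0.0170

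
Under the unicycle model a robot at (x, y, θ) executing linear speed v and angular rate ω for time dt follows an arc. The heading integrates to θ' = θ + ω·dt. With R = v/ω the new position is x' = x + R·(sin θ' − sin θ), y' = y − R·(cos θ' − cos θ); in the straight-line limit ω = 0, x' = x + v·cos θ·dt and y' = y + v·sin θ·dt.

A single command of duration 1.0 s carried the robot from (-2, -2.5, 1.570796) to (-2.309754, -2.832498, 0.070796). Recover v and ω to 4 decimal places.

Δθ = 0.070796 − 1.570796 = -1.500000
ω = Δθ/dt = -1.500000/1.0 = -1.5000
R = −Δy/(cos θ' − cos θ) = 0.3333
v = R·ω = 0.3333·-1.5000 = -0.5000

v = -0.5000, ω = -1.5000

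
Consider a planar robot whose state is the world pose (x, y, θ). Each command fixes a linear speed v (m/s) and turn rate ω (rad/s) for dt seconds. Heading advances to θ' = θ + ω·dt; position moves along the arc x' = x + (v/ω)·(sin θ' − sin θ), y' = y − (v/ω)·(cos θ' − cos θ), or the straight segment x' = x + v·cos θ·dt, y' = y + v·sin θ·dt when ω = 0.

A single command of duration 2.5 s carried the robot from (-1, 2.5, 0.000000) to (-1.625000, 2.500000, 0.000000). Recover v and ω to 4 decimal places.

v = -0.2500, ω = 0.0000

Δθ = 0.000000 − 0.000000 = 0.000000
ω = Δθ/dt = 0.000000/2.5 = 0.0000
ω = 0 → v = (Δx·cos θ + Δy·sin θ)/dt = -0.2500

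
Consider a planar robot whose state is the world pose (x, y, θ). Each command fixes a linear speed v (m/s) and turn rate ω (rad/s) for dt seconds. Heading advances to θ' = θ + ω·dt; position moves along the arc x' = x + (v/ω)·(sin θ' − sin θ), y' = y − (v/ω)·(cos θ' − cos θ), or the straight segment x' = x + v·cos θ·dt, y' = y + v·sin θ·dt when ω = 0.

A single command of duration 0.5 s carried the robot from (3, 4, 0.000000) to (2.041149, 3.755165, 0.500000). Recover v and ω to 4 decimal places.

Δθ = 0.500000 − 0.000000 = 0.500000
ω = Δθ/dt = 0.500000/0.5 = 1.0000
R = Δx/(sin θ' − sin θ) = -2.0000
v = R·ω = -2.0000·1.0000 = -2.0000

v = -2.0000, ω = 1.0000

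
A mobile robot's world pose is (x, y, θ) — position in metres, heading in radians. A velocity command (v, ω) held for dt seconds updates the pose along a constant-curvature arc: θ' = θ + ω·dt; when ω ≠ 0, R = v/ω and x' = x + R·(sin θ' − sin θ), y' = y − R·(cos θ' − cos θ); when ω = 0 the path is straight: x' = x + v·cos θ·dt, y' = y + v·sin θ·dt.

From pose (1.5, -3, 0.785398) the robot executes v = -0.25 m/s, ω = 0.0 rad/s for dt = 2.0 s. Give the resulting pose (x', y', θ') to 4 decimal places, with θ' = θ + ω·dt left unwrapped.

(1.1464, -3.3536, 0.7854)

θ' = 0.7854 + 0.0·2.0 = 0.7854
ω = 0 → straight: x' = 1.5 + -0.25·cos(0.7854)·2.0 = 1.1464
y' = -3 + -0.25·sin(0.7854)·2.0 = -3.3536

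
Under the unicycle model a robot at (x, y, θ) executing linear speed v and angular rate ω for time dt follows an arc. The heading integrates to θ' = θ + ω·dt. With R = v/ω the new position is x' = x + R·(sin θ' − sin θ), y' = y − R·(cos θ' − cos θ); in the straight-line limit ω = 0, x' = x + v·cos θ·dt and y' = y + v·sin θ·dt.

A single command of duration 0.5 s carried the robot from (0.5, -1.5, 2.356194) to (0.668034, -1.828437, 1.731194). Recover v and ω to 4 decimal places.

v = -0.7500, ω = -1.2500

Δθ = 1.731194 − 2.356194 = -0.625000
ω = Δθ/dt = -0.625000/0.5 = -1.2500
R = −Δy/(cos θ' − cos θ) = 0.6000
v = R·ω = 0.6000·-1.2500 = -0.7500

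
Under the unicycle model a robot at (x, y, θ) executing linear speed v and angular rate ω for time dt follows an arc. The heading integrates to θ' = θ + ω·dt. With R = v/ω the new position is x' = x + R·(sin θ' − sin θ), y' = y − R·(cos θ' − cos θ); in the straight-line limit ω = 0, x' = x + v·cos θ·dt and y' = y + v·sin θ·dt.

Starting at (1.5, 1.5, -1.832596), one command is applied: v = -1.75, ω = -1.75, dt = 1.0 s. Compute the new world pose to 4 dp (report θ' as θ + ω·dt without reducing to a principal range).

θ' = -1.8326 + -1.75·1.0 = -3.5826
R = v/ω = -1.75/-1.75 = 1.0000
x' = 1.5 + 1.0000·(sin -3.5826 − sin -1.8326) = 2.8928
y' = 1.5 − 1.0000·(cos -3.5826 − cos -1.8326) = 2.1455

(2.8928, 2.1455, -3.5826)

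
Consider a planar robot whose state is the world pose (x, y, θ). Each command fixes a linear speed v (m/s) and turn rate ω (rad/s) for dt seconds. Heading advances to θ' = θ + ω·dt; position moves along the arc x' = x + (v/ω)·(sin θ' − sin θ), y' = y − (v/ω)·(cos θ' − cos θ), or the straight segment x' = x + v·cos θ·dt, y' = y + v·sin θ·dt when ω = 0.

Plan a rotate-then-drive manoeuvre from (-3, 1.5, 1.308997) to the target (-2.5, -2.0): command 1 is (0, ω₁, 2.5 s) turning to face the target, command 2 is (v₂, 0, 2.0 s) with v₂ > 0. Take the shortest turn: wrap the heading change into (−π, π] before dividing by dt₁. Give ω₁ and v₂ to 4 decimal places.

ω₁ = -1.0952, v₂ = 1.7678

heading to target = atan2(-2−1.5, -2.5−-3) = -1.4289
Δθ = wrap(-1.4289 − 1.3090) = -2.7379; ω₁ = Δθ/dt₁ = -1.0952
distance = √((-2.5−-3)² + (-2−1.5)²) = 3.5355; v₂ = distance/dt₂ = 1.7678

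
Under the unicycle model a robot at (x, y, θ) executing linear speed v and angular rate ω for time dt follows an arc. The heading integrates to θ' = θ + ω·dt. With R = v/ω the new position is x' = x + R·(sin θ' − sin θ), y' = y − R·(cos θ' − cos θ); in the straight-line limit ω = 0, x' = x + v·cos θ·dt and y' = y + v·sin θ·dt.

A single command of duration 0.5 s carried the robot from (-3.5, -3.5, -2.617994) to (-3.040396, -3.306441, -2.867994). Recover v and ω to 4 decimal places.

Δθ = -2.867994 − -2.617994 = -0.250000
ω = Δθ/dt = -0.250000/0.5 = -0.5000
R = Δx/(sin θ' − sin θ) = 2.0000
v = R·ω = 2.0000·-0.5000 = -1.0000

v = -1.0000, ω = -0.5000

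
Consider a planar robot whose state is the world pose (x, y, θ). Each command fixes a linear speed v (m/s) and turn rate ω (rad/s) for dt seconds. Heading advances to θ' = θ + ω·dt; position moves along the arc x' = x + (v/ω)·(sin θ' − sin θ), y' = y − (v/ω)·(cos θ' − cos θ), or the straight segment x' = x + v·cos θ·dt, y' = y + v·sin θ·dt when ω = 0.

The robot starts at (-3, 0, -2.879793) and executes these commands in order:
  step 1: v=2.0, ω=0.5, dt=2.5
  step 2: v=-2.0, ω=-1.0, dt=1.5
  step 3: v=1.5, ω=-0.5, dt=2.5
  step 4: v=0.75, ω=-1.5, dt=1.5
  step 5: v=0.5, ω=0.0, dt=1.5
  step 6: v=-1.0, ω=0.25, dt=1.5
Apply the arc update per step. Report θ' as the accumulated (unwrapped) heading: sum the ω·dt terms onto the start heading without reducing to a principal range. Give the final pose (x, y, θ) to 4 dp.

step 1: θ'=-1.6298 (R=4.0000) → pose (-5.9578, -3.6279, -1.6298)
step 2: θ'=-3.1298 (R=2.0000) → pose (-3.9848, -1.7459, -3.1298)
step 3: θ'=-4.3798 (R=-3.0000) → pose (-6.8558, 0.2744, -4.3798)
step 4: θ'=-6.6298 (R=-0.5000) → pose (-6.2134, 0.9079, -6.6298)
step 5: θ'=-6.6298 (straight) → pose (-5.5080, 0.6531, -6.6298)
step 6: θ'=-6.2548 (R=-4.0000) → pose (-6.9804, 0.8894, -6.2548)

(-6.9804, 0.8894, -6.2548)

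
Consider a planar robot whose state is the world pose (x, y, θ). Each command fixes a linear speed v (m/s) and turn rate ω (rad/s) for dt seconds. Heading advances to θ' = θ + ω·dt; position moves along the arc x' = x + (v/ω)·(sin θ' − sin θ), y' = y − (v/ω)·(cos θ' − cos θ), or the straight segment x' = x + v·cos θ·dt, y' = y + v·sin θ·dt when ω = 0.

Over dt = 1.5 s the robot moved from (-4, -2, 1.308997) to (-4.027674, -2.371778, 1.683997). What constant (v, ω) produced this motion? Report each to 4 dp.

Δθ = 1.683997 − 1.308997 = 0.375000
ω = Δθ/dt = 0.375000/1.5 = 0.2500
R = −Δy/(cos θ' − cos θ) = -1.0000
v = R·ω = -1.0000·0.2500 = -0.2500

v = -0.2500, ω = 0.2500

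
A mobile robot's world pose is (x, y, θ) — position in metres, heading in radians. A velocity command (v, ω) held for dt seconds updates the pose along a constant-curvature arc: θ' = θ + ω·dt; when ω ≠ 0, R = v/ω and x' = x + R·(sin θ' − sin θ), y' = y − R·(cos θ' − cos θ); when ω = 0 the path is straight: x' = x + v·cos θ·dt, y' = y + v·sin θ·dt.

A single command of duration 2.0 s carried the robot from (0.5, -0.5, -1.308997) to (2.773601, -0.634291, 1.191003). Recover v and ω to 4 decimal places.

v = 1.5000, ω = 1.2500

Δθ = 1.191003 − -1.308997 = 2.500000
ω = Δθ/dt = 2.500000/2.0 = 1.2500
R = Δx/(sin θ' − sin θ) = 1.2000
v = R·ω = 1.2000·1.2500 = 1.5000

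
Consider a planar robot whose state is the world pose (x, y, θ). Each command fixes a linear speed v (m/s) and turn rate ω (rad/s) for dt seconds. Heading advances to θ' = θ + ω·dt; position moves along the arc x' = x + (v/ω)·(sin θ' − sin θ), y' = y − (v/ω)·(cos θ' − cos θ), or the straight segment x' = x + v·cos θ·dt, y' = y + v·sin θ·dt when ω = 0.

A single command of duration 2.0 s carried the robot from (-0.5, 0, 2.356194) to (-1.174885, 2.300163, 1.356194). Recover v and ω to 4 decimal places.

Δθ = 1.356194 − 2.356194 = -1.000000
ω = Δθ/dt = -1.000000/2.0 = -0.5000
R = −Δy/(cos θ' − cos θ) = -2.5000
v = R·ω = -2.5000·-0.5000 = 1.2500

v = 1.2500, ω = -0.5000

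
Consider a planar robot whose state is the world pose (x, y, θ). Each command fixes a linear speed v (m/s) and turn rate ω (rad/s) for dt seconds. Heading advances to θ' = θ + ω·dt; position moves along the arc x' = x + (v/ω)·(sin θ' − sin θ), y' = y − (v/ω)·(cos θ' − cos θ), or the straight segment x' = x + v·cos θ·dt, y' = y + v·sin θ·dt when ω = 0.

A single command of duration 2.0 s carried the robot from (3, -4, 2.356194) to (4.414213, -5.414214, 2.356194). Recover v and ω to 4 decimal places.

v = -1.0000, ω = 0.0000

Δθ = 2.356194 − 2.356194 = 0.000000
ω = Δθ/dt = 0.000000/2.0 = 0.0000
ω = 0 → v = (Δx·cos θ + Δy·sin θ)/dt = -1.0000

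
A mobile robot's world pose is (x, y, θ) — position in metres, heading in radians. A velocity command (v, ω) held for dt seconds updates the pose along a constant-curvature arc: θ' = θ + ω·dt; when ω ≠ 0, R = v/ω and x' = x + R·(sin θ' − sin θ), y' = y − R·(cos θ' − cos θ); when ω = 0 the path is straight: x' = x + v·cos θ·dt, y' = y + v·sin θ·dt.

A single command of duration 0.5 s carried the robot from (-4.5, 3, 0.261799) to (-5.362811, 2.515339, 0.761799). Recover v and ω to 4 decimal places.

Δθ = 0.761799 − 0.261799 = 0.500000
ω = Δθ/dt = 0.500000/0.5 = 1.0000
R = Δx/(sin θ' − sin θ) = -2.0000
v = R·ω = -2.0000·1.0000 = -2.0000

v = -2.0000, ω = 1.0000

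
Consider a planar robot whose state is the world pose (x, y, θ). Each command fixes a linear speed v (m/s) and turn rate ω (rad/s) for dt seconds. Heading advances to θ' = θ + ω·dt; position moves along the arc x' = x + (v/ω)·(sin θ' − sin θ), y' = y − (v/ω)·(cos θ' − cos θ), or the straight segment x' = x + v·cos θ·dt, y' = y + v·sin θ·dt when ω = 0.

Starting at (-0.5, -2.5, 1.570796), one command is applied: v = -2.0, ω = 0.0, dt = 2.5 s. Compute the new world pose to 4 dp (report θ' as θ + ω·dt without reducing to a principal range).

(-0.5000, -7.5000, 1.5708)

θ' = 1.5708 + 0.0·2.5 = 1.5708
ω = 0 → straight: x' = -0.5 + -2.0·cos(1.5708)·2.5 = -0.5000
y' = -2.5 + -2.0·sin(1.5708)·2.5 = -7.5000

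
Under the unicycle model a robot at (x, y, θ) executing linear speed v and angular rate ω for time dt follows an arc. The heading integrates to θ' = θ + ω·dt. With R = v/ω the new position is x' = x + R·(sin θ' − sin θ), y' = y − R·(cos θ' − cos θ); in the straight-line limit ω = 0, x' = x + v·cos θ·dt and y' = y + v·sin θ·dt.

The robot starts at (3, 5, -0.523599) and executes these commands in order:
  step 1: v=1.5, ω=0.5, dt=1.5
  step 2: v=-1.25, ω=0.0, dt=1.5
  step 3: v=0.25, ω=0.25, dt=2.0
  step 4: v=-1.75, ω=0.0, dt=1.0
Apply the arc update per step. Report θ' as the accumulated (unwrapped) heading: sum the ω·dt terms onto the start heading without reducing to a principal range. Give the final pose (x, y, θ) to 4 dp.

(2.4777, 3.3183, 0.7264)

step 1: θ'=0.2264 (R=3.0000) → pose (5.1734, 4.6746, 0.2264)
step 2: θ'=0.2264 (straight) → pose (3.3463, 4.2537, 0.2264)
step 3: θ'=0.7264 (R=1.0000) → pose (3.7860, 4.4807, 0.7264)
step 4: θ'=0.7264 (straight) → pose (2.4777, 3.3183, 0.7264)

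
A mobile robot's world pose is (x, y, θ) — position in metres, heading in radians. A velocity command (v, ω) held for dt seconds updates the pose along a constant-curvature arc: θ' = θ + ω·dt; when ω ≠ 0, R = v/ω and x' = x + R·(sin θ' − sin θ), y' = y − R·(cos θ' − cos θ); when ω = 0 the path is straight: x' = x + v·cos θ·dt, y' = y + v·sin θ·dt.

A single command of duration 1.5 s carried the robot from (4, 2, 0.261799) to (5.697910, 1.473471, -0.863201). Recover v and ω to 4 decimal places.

v = 1.2500, ω = -0.7500

Δθ = -0.863201 − 0.261799 = -1.125000
ω = Δθ/dt = -1.125000/1.5 = -0.7500
R = Δx/(sin θ' − sin θ) = -1.6667
v = R·ω = -1.6667·-0.7500 = 1.2500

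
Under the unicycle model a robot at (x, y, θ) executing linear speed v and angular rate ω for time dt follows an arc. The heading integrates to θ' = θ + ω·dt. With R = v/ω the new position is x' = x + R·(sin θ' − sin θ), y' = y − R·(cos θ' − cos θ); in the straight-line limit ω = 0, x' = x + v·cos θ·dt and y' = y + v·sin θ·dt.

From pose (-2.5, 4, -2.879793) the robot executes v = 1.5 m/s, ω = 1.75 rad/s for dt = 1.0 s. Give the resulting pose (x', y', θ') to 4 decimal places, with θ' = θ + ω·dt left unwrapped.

(-3.0533, 2.8062, -1.1298)

θ' = -2.8798 + 1.75·1.0 = -1.1298
R = v/ω = 1.5/1.75 = 0.8571
x' = -2.5 + 0.8571·(sin -1.1298 − sin -2.8798) = -3.0533
y' = 4 − 0.8571·(cos -1.1298 − cos -2.8798) = 2.8062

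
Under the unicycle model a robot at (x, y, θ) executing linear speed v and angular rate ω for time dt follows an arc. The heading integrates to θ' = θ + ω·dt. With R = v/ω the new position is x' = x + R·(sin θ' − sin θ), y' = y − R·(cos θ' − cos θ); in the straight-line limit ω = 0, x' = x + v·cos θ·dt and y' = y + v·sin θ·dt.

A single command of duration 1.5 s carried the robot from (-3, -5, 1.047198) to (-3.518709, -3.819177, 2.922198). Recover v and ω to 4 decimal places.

v = 1.0000, ω = 1.2500

Δθ = 2.922198 − 1.047198 = 1.875000
ω = Δθ/dt = 1.875000/1.5 = 1.2500
R = −Δy/(cos θ' − cos θ) = 0.8000
v = R·ω = 0.8000·1.2500 = 1.0000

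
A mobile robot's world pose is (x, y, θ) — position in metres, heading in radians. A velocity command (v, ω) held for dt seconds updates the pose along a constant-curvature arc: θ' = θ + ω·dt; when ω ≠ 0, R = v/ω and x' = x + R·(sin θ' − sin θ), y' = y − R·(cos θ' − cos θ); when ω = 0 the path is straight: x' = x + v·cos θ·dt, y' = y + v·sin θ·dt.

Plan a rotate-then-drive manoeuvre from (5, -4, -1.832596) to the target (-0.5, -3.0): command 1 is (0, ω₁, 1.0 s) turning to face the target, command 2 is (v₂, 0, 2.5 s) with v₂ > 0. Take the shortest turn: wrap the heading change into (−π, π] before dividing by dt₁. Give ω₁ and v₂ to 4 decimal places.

ω₁ = -1.4889, v₂ = 2.2361

heading to target = atan2(-3−-4, -0.5−5) = 2.9617
Δθ = wrap(2.9617 − -1.8326) = -1.4889; ω₁ = Δθ/dt₁ = -1.4889
distance = √((-0.5−5)² + (-3−-4)²) = 5.5902; v₂ = distance/dt₂ = 2.2361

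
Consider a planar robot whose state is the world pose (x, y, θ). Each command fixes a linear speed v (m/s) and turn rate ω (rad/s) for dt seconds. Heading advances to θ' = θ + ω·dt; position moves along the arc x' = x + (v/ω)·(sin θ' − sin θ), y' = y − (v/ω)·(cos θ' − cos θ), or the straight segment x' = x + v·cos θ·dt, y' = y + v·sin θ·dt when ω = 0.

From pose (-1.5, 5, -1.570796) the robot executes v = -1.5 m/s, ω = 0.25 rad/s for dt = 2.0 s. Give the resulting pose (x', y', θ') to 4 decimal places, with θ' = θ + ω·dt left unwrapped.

θ' = -1.5708 + 0.25·2.0 = -1.0708
R = v/ω = -1.5/0.25 = -6.0000
x' = -1.5 + -6.0000·(sin -1.0708 − sin -1.5708) = -2.2345
y' = 5 − -6.0000·(cos -1.0708 − cos -1.5708) = 7.8766

(-2.2345, 7.8766, -1.0708)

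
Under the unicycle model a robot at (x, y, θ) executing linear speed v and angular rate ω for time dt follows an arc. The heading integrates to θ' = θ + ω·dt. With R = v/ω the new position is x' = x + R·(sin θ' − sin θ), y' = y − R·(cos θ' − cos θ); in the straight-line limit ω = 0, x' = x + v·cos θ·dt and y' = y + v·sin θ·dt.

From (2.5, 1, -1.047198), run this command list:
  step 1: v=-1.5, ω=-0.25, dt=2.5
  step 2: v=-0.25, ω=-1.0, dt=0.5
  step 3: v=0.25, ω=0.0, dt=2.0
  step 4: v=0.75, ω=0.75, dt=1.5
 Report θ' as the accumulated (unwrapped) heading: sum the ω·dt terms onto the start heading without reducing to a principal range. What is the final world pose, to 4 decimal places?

step 1: θ'=-1.6722 (R=6.0000) → pose (1.7270, 4.6074, -1.6722)
step 2: θ'=-2.1722 (R=0.2500) → pose (1.7696, 4.7235, -2.1722)
step 3: θ'=-2.1722 (straight) → pose (1.4867, 4.3112, -2.1722)
step 4: θ'=-1.0472 (R=1.0000) → pose (1.4452, 3.2454, -1.0472)

(1.4452, 3.2454, -1.0472)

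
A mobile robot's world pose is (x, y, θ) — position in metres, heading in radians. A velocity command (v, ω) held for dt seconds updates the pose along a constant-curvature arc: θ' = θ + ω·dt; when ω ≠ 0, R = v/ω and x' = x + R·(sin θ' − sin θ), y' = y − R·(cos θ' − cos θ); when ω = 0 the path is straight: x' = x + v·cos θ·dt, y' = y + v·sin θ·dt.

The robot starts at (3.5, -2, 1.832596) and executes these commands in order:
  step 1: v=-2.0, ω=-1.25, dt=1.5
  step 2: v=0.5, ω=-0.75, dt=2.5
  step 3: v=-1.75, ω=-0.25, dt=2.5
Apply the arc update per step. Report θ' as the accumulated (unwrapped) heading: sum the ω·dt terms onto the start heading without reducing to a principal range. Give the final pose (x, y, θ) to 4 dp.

step 1: θ'=-0.0424 (R=1.6000) → pose (1.8867, -4.0127, -0.0424)
step 2: θ'=-1.9174 (R=-0.6667) → pose (2.4855, -4.9052, -1.9174)
step 3: θ'=-2.5424 (R=7.0000) → pose (5.1214, -1.5026, -2.5424)

(5.1214, -1.5026, -2.5424)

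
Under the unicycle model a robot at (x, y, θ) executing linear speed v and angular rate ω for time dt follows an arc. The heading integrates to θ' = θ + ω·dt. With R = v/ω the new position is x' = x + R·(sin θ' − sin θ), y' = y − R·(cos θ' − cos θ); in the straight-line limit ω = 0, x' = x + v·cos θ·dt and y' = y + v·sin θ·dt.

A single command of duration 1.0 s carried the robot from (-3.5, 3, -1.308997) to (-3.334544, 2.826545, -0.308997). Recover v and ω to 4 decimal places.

Δθ = -0.308997 − -1.308997 = 1.000000
ω = Δθ/dt = 1.000000/1.0 = 1.0000
R = −Δy/(cos θ' − cos θ) = 0.2500
v = R·ω = 0.2500·1.0000 = 0.2500

v = 0.2500, ω = 1.0000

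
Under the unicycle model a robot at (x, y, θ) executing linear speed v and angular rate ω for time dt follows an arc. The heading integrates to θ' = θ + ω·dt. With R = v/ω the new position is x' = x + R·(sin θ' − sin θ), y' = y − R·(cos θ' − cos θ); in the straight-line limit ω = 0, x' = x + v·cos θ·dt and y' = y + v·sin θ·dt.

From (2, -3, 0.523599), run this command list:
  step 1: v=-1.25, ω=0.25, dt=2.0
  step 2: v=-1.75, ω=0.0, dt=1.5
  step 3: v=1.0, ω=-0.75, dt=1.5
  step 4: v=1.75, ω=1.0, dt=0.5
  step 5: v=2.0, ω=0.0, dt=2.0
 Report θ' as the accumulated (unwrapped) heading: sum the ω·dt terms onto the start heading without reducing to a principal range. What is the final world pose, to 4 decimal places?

step 1: θ'=1.0236 (R=-5.0000) → pose (0.2301, -4.7286, 1.0236)
step 2: θ'=1.0236 (straight) → pose (-1.1357, -6.9704, 1.0236)
step 3: θ'=-0.1014 (R=-1.3333) → pose (0.1379, -6.3376, -0.1014)
step 4: θ'=0.3986 (R=1.7500) → pose (0.9943, -6.2094, 0.3986)
step 5: θ'=0.3986 (straight) → pose (4.6807, -4.6569, 0.3986)

(4.6807, -4.6569, 0.3986)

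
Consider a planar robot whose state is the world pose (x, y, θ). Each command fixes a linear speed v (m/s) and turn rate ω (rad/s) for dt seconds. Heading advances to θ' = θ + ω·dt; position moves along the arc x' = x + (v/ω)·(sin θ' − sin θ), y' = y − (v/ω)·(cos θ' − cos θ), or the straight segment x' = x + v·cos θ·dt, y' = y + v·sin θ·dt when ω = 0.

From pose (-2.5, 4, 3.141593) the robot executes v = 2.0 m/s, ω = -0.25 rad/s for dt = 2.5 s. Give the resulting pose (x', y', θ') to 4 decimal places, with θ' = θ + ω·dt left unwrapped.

(-7.1808, 5.5123, 2.5166)

θ' = 3.1416 + -0.25·2.5 = 2.5166
R = v/ω = 2.0/-0.25 = -8.0000
x' = -2.5 + -8.0000·(sin 2.5166 − sin 3.1416) = -7.1808
y' = 4 − -8.0000·(cos 2.5166 − cos 3.1416) = 5.5123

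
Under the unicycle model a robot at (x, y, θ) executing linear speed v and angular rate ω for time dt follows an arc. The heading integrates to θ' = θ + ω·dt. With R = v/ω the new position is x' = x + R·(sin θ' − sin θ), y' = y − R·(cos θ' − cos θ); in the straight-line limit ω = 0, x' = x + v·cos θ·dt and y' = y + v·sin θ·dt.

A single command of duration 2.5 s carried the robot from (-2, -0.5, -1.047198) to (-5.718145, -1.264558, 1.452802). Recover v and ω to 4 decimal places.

Δθ = 1.452802 − -1.047198 = 2.500000
ω = Δθ/dt = 2.500000/2.5 = 1.0000
R = Δx/(sin θ' − sin θ) = -2.0000
v = R·ω = -2.0000·1.0000 = -2.0000

v = -2.0000, ω = 1.0000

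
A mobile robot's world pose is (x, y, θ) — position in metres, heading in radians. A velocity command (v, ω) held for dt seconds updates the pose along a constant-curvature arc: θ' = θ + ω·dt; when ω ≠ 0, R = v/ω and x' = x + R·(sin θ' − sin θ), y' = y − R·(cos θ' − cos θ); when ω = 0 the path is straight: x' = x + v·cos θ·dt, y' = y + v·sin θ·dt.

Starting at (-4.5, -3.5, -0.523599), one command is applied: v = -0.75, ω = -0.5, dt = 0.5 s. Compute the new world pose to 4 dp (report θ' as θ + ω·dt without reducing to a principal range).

θ' = -0.5236 + -0.5·0.5 = -0.7736
R = v/ω = -0.75/-0.5 = 1.5000
x' = -4.5 + 1.5000·(sin -0.7736 − sin -0.5236) = -4.7981
y' = -3.5 − 1.5000·(cos -0.7736 − cos -0.5236) = -3.2741

(-4.7981, -3.2741, -0.7736)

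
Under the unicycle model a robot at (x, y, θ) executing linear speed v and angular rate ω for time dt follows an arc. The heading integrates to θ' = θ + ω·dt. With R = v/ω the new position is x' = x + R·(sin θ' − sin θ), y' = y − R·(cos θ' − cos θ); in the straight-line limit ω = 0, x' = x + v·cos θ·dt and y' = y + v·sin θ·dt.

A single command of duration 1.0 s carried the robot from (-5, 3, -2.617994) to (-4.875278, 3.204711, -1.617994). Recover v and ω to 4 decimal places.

v = -0.2500, ω = 1.0000

Δθ = -1.617994 − -2.617994 = 1.000000
ω = Δθ/dt = 1.000000/1.0 = 1.0000
R = −Δy/(cos θ' − cos θ) = -0.2500
v = R·ω = -0.2500·1.0000 = -0.2500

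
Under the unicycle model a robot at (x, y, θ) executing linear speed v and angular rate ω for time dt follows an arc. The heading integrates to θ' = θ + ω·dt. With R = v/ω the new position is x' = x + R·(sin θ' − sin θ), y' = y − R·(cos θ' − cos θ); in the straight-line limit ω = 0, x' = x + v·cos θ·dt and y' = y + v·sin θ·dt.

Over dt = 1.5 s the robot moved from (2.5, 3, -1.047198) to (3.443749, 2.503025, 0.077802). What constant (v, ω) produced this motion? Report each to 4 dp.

v = 0.7500, ω = 0.7500

Δθ = 0.077802 − -1.047198 = 1.125000
ω = Δθ/dt = 1.125000/1.5 = 0.7500
R = Δx/(sin θ' − sin θ) = 1.0000
v = R·ω = 1.0000·0.7500 = 0.7500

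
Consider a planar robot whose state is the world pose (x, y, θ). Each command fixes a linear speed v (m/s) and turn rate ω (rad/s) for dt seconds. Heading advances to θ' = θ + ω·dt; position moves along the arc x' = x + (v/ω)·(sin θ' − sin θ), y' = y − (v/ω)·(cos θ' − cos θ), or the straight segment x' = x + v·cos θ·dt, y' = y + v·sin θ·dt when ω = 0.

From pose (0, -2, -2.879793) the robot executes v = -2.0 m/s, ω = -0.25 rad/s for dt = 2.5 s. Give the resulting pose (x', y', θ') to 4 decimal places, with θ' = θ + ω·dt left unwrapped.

(4.9127, -2.2493, -3.5048)

θ' = -2.8798 + -0.25·2.5 = -3.5048
R = v/ω = -2.0/-0.25 = 8.0000
x' = 0 + 8.0000·(sin -3.5048 − sin -2.8798) = 4.9127
y' = -2 − 8.0000·(cos -3.5048 − cos -2.8798) = -2.2493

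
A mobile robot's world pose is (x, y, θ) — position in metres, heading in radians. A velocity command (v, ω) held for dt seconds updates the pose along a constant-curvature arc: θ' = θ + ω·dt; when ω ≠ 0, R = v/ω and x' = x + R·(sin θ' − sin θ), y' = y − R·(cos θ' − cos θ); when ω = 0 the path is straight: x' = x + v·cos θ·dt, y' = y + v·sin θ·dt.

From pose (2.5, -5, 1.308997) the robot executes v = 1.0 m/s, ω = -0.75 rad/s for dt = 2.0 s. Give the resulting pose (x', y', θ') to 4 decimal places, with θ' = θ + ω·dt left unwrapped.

θ' = 1.3090 + -0.75·2.0 = -0.1910
R = v/ω = 1.0/-0.75 = -1.3333
x' = 2.5 + -1.3333·(sin -0.1910 − sin 1.3090) = 4.0410
y' = -5 − -1.3333·(cos -0.1910 − cos 1.3090) = -4.0360

(4.0410, -4.0360, -0.1910)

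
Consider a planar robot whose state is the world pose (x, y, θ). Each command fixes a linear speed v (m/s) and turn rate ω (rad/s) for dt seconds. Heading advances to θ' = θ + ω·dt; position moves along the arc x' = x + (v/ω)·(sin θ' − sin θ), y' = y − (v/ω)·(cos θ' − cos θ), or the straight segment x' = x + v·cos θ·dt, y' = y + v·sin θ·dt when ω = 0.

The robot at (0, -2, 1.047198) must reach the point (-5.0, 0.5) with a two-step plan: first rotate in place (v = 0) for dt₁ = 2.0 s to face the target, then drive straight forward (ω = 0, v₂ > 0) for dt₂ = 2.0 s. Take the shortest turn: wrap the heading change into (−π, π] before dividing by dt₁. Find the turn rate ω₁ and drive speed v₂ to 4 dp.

heading to target = atan2(0.5−-2, -5−0) = 2.6779
Δθ = wrap(2.6779 − 1.0472) = 1.6307; ω₁ = Δθ/dt₁ = 0.8154
distance = √((-5−0)² + (0.5−-2)²) = 5.5902; v₂ = distance/dt₂ = 2.7951

ω₁ = 0.8154, v₂ = 2.7951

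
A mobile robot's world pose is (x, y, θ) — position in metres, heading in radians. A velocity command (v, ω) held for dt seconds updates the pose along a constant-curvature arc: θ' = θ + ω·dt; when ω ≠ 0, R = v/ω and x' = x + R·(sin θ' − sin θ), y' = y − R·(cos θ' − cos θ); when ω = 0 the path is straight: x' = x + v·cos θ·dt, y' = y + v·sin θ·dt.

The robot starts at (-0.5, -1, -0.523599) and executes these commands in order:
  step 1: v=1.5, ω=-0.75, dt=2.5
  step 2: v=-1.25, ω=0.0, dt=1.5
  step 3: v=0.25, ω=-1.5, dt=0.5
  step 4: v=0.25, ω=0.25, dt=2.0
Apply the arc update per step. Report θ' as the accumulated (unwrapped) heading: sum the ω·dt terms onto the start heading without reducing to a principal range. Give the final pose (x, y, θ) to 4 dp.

step 1: θ'=-2.3986 (R=-2.0000) → pose (-0.1470, -4.2049, -2.3986)
step 2: θ'=-2.3986 (straight) → pose (1.2338, -2.9365, -2.3986)
step 3: θ'=-3.1486 (R=-0.1667) → pose (1.1199, -2.9804, -3.1486)
step 4: θ'=-2.6486 (R=1.0000) → pose (0.6396, -3.0995, -2.6486)

(0.6396, -3.0995, -2.6486)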